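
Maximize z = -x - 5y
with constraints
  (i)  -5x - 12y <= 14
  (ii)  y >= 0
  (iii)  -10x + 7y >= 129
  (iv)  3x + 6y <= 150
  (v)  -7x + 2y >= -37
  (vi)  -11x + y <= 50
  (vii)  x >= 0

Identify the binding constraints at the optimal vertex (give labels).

(iii) and (vii)

Vertices and z = -x - 5y:
  (92/27, 629/27) → z = -1079/9
  (0, 129/7) → z = -645/7
  (0, 25) → z = -125

The maximum is at (0, 129/7). Substituting into each constraint, equality holds for (iii) and (vii); the remaining constraints have slack.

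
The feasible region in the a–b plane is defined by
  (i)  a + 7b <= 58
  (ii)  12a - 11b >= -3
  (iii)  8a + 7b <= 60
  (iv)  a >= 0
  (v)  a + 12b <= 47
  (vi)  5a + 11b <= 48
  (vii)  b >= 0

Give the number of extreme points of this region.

5

Pairwise boundary intersections that survive every other constraint:
  (0, 3/11)
  (45/17, 591/187)
  (324/53, 84/53)
  (15/2, 0)
  (0, 0)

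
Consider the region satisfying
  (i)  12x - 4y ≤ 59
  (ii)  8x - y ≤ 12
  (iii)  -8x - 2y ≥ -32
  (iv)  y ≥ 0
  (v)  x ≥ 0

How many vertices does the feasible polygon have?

4

Of the 10 pairwise boundary intersections, those satisfying every inequality are:
  (7/3, 20/3)
  (3/2, 0)
  (0, 16)
  (0, 0)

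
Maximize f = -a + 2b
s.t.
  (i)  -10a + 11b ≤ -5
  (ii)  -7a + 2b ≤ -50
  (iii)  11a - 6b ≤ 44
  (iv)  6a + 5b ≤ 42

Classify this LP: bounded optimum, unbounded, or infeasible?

infeasible

The boundaries -10a + 11b = -5 and 6a + 5b = 42 meet at (487/116, 195/58), but that point violates -7a + 2b ≤ -50. Every candidate vertex is excluded by some other constraint, so the feasible region is empty.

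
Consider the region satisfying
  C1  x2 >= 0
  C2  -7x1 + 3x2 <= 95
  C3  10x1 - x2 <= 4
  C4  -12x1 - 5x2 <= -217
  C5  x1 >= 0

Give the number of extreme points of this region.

3

The feasible vertices (each the meet of two boundaries and inside every other half-plane) are:
  (107/23, 978/23)
  (176/71, 2659/71)
  (237/62, 1061/31)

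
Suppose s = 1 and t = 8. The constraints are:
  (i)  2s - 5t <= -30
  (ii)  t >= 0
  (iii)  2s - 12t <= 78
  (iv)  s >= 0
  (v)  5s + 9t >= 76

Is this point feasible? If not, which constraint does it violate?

(i): -38 ≤ -30 ✓
(ii): 8 ≥ 0 ✓
(iii): -94 ≤ 78 ✓
(iv): 1 ≥ 0 ✓
(v): 77 ≥ 76 ✓

feasible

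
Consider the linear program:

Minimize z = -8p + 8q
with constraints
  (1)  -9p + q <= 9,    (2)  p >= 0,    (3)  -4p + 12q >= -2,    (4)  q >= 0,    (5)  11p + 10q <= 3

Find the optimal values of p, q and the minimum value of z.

p = 3/11, q = 0, minimum z = -24/11

At the optimal vertex, q = 0 and 11p + 10q = 3.
Solving simultaneously gives p = 3/11, q = 0.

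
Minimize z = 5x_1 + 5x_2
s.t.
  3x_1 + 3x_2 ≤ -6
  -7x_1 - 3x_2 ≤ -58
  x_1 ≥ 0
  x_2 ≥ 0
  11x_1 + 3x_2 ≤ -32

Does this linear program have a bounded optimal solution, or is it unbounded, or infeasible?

The boundaries x_2 = 0 and 11x_1 + 3x_2 = -32 meet at (-32/11, 0), but that point violates -7x_1 - 3x_2 ≤ -58. Every candidate vertex is excluded by some other constraint, so the feasible region is empty.

infeasible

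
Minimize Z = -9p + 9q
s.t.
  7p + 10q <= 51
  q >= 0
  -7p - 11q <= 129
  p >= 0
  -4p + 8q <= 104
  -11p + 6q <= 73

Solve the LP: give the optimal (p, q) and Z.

p = 51/7, q = 0, minimum Z = -459/7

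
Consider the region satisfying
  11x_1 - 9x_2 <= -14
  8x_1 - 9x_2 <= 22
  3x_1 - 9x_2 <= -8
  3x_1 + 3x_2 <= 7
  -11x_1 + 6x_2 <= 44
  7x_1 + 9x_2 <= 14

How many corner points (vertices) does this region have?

Intersecting each pair of boundary lines and keeping only the points that satisfy every inequality leaves:
  (-3/4, 23/36)
  (0, 14/9)
  (-116/27, -44/81)
  (-104/47, 154/47)

4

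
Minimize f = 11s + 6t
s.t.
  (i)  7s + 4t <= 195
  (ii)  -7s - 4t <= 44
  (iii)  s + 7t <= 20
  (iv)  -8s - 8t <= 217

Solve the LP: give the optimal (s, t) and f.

s = -388/45, t = 184/45, minimum f = -3164/45

Corner points and f = 11s + 6t:
  (257/9, -11/9) → f = 2761/9
  (607/6, -3079/24) → f = 4117/12
  (-388/45, 184/45) → f = -3164/45
  (43/2, -389/8) → f = -221/4

At the optimal vertex, -7s - 4t = 44 and s + 7t = 20.
Solving simultaneously gives s = -388/45, t = 184/45.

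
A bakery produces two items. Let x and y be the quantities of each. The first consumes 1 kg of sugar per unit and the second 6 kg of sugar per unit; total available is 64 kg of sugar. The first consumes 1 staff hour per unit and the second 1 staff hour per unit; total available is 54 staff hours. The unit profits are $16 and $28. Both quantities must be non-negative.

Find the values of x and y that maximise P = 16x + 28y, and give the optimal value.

Corner points and P = 16x + 28y:
  (0, 0) → P = 0
  (0, 32/3) → P = 896/3
  (54, 0) → P = 864
  (52, 2) → P = 888

x = 52, y = 2, maximum P = 888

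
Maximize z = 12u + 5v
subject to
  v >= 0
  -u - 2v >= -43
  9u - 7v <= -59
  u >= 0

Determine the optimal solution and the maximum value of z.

u = 183/25, v = 446/25, maximum z = 4426/25

Vertices and z = 12u + 5v:
  (183/25, 446/25) → z = 4426/25
  (0, 43/2) → z = 215/2
  (0, 59/7) → z = 295/7

The binding constraints are -u - 2v = -43 and 9u - 7v = -59.
Solving simultaneously gives u = 183/25, v = 446/25.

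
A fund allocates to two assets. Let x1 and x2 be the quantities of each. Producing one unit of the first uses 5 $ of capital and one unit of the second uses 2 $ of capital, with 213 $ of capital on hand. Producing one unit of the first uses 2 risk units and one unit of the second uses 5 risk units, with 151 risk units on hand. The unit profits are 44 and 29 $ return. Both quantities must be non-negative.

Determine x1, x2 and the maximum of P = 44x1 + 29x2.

Corner points and P = 44x1 + 29x2:
  (0, 0) → P = 0
  (0, 151/5) → P = 4379/5
  (213/5, 0) → P = 9372/5
  (109/3, 47/3) → P = 2053

At the optimal vertex, 5x1 + 2x2 = 213 and 2x1 + 5x2 = 151.
Solving simultaneously gives x1 = 109/3, x2 = 47/3.

x1 = 109/3, x2 = 47/3, maximum P = 2053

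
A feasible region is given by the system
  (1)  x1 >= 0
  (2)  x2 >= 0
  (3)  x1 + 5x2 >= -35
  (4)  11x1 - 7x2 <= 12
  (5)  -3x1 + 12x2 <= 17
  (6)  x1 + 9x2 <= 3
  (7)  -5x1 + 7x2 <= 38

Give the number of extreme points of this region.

4

Pairwise boundary intersections that survive every other constraint:
  (0, 0)
  (0, 1/3)
  (12/11, 0)
  (129/106, 21/106)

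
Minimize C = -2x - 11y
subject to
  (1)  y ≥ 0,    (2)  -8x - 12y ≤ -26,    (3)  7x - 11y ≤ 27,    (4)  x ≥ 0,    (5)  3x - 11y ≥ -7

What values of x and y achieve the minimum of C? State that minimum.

x = 17/2, y = 65/22, minimum C = -99/2

Extreme points and C = -2x - 11y:
  (13/4, 0) → C = -13/2
  (27/7, 0) → C = -54/7
  (101/62, 67/62) → C = -939/62
  (17/2, 65/22) → C = -99/2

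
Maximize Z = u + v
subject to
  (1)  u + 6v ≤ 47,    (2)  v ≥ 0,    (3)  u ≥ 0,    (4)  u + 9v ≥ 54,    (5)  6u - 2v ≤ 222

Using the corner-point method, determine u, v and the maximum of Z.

Vertices and Z = u + v:
  (0, 47/6) → Z = 47/6
  (33, 7/3) → Z = 106/3
  (0, 6) → Z = 6

At the optimal vertex, u + 6v = 47 and u + 9v = 54.
Solving simultaneously gives u = 33, v = 7/3.

u = 33, v = 7/3, maximum Z = 106/3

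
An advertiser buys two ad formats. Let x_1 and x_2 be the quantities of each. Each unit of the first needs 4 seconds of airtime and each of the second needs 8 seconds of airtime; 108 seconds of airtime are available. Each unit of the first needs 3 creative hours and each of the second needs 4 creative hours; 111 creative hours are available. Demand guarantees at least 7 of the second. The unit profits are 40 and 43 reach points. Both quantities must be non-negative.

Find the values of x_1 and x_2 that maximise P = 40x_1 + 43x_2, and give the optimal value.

x_1 = 13, x_2 = 7, maximum P = 821

Corner points and P = 40x_1 + 43x_2:
  (0, 27/2) → P = 1161/2
  (0, 7) → P = 301
  (13, 7) → P = 821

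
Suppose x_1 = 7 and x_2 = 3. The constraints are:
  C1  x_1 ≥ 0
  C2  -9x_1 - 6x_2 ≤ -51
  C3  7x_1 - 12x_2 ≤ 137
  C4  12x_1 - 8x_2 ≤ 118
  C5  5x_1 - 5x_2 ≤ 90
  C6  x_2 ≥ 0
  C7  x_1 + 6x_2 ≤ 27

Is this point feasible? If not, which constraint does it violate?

feasible

C1: 7 ≥ 0 ✓
C2: -81 ≤ -51 ✓
C3: 13 ≤ 137 ✓
C4: 60 ≤ 118 ✓
C5: 20 ≤ 90 ✓
C6: 3 ≥ 0 ✓
C7: 25 ≤ 27 ✓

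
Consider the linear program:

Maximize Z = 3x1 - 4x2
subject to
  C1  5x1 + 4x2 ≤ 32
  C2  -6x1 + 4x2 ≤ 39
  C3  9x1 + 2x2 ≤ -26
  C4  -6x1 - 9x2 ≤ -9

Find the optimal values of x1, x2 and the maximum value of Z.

x1 = -84/23, x2 = 79/23, maximum Z = -568/23

Feasible corners and Z = 3x1 - 4x2:
  (-91/24, 65/16) → Z = -221/8
  (-105/26, 48/13) → Z = -699/26
  (-84/23, 79/23) → Z = -568/23

At the optimal vertex, 9x1 + 2x2 = -26 and -6x1 - 9x2 = -9.
Solving simultaneously gives x1 = -84/23, x2 = 79/23.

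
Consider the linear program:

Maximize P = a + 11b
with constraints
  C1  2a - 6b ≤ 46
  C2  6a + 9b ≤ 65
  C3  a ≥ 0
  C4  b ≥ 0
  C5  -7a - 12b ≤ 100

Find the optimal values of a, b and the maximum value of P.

Feasible corners and P = a + 11b:
  (0, 65/9) → P = 715/9
  (65/6, 0) → P = 65/6
  (0, 0) → P = 0

a = 0, b = 65/9, maximum P = 715/9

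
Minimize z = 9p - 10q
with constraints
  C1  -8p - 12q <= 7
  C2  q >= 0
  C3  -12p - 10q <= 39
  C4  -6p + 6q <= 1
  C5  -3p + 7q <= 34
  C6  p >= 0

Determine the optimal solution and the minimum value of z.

Vertices and z = 9p - 10q:
  (0, 0) → z = 0
  (197/24, 67/8) → z = -79/8
  (0, 1/6) → z = -5/3
The feasible region is unbounded (it extends along (7, 3), (1, 0)), but z strictly increases along every unbounded feasible direction, so there is no improving ray and the minimum is attained at a vertex.

At the optimal vertex, -6p + 6q = 1 and -3p + 7q = 34.
Solving simultaneously gives p = 197/24, q = 67/8.

p = 197/24, q = 67/8, minimum z = -79/8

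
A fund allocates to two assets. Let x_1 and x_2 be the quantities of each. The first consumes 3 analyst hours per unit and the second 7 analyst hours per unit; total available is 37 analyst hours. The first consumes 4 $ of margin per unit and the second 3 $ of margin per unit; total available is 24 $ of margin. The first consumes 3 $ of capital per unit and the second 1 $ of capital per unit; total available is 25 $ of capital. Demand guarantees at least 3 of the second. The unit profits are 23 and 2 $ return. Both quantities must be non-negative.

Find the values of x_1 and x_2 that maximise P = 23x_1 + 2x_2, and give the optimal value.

x_1 = 15/4, x_2 = 3, maximum P = 369/4

Extreme points and P = 23x_1 + 2x_2:
  (0, 37/7) → P = 74/7
  (0, 3) → P = 6
  (3, 4) → P = 77
  (15/4, 3) → P = 369/4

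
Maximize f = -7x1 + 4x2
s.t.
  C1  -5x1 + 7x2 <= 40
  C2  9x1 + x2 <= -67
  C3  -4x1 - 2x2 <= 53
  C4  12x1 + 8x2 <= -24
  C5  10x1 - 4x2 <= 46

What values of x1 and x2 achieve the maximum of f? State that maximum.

x1 = -451/38, x2 = -105/38, maximum f = 2737/38

Extreme points and f = -7x1 + 4x2:
  (-509/68, 25/68) → f = 3663/68
  (-451/38, -105/38) → f = 2737/38
  (-81/14, -209/14) → f = -269/14

At the optimal vertex, -5x1 + 7x2 = 40 and -4x1 - 2x2 = 53.
Solving simultaneously gives x1 = -451/38, x2 = -105/38.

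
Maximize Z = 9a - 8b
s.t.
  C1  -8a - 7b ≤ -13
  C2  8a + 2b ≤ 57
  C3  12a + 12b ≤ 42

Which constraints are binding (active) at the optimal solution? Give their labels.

Feasible corners and Z = 9a - 8b:
  (373/40, -44/5) → Z = 6173/40
  (-23/2, 15) → Z = -447/2
  (25/3, -29/6) → Z = 341/3

The maximum is at (373/40, -44/5). Substituting into each constraint, equality holds for C1 and C2; the remaining constraints have slack.

C1 and C2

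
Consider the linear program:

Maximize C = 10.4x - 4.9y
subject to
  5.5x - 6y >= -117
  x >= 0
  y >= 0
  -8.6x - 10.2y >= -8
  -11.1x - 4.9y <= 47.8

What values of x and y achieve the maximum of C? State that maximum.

x = 40/43, y = 0, maximum C = 416/43

Vertices and C = 10.4x - 4.9y:
  (0, 0) → C = 0
  (0, 40/51) → C = -196/51
  (40/43, 0) → C = 416/43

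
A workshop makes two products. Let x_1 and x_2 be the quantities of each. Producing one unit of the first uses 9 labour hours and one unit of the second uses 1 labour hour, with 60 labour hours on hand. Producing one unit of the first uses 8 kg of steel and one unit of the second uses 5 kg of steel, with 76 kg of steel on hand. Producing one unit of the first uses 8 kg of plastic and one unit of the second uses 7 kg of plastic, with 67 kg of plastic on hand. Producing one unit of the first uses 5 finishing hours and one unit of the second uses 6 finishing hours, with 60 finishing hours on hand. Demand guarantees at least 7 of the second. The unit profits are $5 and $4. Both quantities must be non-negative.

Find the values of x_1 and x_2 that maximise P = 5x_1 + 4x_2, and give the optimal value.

x_1 = 9/4, x_2 = 7, maximum P = 157/4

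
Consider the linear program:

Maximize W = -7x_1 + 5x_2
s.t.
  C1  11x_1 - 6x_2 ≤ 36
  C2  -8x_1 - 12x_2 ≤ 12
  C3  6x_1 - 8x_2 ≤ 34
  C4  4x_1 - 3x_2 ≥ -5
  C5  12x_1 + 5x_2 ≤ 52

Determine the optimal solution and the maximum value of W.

x_1 = -4/3, x_2 = -1/9, maximum W = 79/9

The binding constraints are -8x_1 - 12x_2 = 12 and 4x_1 - 3x_2 = -5.
Solving simultaneously gives x_1 = -4/3, x_2 = -1/9.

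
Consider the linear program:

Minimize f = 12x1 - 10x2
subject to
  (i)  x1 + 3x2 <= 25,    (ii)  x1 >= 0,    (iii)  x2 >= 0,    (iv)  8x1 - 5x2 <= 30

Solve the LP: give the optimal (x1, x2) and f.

x1 = 0, x2 = 25/3, minimum f = -250/3

Feasible corners and f = 12x1 - 10x2:
  (0, 25/3) → f = -250/3
  (215/29, 170/29) → f = 880/29
  (0, 0) → f = 0
  (15/4, 0) → f = 45

The binding constraints are x1 + 3x2 = 25 and x1 = 0.
Solving simultaneously gives x1 = 0, x2 = 25/3.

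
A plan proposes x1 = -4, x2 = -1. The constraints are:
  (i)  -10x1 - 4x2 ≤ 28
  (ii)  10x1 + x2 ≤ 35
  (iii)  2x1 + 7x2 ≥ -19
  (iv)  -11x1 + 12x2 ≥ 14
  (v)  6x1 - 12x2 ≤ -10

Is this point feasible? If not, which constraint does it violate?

Constraint (i): -10x1 - 4x2 = 44, which is not ≤ 28. All other constraints are satisfied.

not feasible — violates (i)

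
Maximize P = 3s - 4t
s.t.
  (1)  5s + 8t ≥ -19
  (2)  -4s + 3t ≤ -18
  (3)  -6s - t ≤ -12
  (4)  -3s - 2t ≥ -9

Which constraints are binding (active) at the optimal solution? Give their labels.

Corner points and P = 3s - 4t:
  (115/43, -174/43) → P = 1041/43
  (55/7, -51/7) → P = 369/7
  (27/11, -30/11) → P = 201/11
  (63/17, -18/17) → P = 261/17

The maximum is at (55/7, -51/7). Substituting into each constraint, equality holds for (1) and (4); the remaining constraints have slack.

(1) and (4)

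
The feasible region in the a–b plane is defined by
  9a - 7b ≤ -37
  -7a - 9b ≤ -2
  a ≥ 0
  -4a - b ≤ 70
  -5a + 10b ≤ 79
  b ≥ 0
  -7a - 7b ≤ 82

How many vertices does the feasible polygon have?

Of the 21 pairwise boundary intersections, those satisfying every inequality are:
  (0, 37/7)
  (183/55, 526/55)
  (0, 79/10)

3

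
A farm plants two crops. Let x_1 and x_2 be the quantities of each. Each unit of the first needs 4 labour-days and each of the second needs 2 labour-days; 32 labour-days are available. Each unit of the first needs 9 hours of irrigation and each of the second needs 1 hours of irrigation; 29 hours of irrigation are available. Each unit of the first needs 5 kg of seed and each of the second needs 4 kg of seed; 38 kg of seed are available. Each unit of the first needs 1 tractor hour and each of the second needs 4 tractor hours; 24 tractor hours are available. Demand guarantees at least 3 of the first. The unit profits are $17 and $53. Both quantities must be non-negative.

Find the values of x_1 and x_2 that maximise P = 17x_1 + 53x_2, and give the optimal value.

x_1 = 3, x_2 = 2, maximum P = 157

Corner points and P = 17x_1 + 53x_2:
  (29/9, 0) → P = 493/9
  (3, 0) → P = 51
  (3, 2) → P = 157

The binding constraints are 9x_1 + x_2 = 29 and x_1 = 3.
Solving simultaneously gives x_1 = 3, x_2 = 2.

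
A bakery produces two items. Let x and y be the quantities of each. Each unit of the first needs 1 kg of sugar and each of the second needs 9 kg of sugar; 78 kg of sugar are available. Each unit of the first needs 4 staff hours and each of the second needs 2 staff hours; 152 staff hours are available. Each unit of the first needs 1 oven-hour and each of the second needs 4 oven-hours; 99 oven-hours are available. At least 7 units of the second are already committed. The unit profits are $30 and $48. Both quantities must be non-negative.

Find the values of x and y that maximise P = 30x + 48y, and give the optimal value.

Corner points and P = 30x + 48y:
  (0, 26/3) → P = 416
  (0, 7) → P = 336
  (15, 7) → P = 786

x = 15, y = 7, maximum P = 786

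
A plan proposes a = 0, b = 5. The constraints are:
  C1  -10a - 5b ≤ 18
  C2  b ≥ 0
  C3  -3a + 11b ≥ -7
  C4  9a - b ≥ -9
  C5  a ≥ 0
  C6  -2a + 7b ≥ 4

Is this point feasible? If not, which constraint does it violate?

C1: -25 ≤ 18 ✓
C2: 5 ≥ 0 ✓
C3: 55 ≥ -7 ✓
C4: -5 ≥ -9 ✓
C5: 0 ≥ 0 ✓
C6: 35 ≥ 4 ✓

feasible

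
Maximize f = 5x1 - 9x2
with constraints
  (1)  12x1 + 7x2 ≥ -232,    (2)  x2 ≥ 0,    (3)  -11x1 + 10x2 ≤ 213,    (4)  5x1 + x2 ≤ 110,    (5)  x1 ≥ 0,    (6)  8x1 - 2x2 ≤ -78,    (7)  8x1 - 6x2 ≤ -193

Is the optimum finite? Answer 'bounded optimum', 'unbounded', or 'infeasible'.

The boundaries 5x1 + x2 = 110 and x1 = 0 meet at (0, 110), but that point violates -11x1 + 10x2 ≤ 213. Every candidate vertex is excluded by some other constraint, so the feasible region is empty.

infeasible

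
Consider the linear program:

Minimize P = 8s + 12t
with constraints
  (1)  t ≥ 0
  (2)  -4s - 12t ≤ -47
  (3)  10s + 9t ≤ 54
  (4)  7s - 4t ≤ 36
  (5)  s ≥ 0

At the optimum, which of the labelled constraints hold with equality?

Extreme points and P = 8s + 12t:
  (75/28, 127/42) → P = 404/7
  (0, 47/12) → P = 47
  (0, 6) → P = 72

The minimum is at (0, 47/12). Substituting into each constraint, equality holds for (2) and (5); the remaining constraints have slack.

(2) and (5)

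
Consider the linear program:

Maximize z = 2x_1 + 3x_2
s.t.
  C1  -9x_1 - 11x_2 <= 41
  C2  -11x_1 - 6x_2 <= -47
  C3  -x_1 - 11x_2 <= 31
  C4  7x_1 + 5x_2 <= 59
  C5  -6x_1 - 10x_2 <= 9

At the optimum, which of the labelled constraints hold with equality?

Vertices and z = 2x_1 + 3x_2:
  (703/115, -388/115) → z = 242/115
  (-119/13, 320/13) → z = 722/13
  (67/6, -23/6) → z = 65/6

The maximum is at (-119/13, 320/13). Substituting into each constraint, equality holds for C2 and C4; the remaining constraints have slack.

C2 and C4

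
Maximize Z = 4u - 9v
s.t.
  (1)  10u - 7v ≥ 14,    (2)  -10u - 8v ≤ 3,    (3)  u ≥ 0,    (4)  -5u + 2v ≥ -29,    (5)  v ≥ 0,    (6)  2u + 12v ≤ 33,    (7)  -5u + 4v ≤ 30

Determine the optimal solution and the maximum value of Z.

u = 29/5, v = 0, maximum Z = 116/5

Corner points and Z = 4u - 9v:
  (7/5, 0) → Z = 28/5
  (399/134, 151/67) → Z = -561/67
  (29/5, 0) → Z = 116/5
  (207/32, 107/64) → Z = 693/64

The optimum lies where -5u + 2v = -29 and v = 0.
Solving simultaneously gives u = 29/5, v = 0.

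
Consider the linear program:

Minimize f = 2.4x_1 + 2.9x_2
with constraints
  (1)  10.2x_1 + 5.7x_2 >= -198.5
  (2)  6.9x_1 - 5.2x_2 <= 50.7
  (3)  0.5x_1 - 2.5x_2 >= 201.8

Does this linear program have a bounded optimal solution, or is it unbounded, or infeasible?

infeasible

The boundaries 10.2x_1 + 5.7x_2 = -198.5 and 6.9x_1 - 5.2x_2 = 50.7 meet at (-74321/9237, -62893/3079), but that point violates 0.5x_1 - 2.5x_2 ≥ 201.8. Every candidate vertex is excluded by some other constraint, so the feasible region is empty.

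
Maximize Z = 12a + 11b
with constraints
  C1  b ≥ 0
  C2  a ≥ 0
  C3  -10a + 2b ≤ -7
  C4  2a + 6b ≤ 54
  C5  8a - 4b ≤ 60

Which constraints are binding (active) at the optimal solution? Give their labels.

Corner points and Z = 12a + 11b:
  (7/10, 0) → Z = 42/5
  (15/2, 0) → Z = 90
  (75/32, 263/32) → Z = 3793/32
  (72/7, 39/7) → Z = 1293/7

The maximum is at (72/7, 39/7). Substituting into each constraint, equality holds for C4 and C5; the remaining constraints have slack.

C4 and C5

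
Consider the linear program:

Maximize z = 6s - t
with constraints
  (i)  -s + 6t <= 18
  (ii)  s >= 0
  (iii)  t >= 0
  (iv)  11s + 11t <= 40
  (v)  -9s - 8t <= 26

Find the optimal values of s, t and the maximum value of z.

Corner points and z = 6s - t:
  (0, 3) → z = -3
  (6/11, 34/11) → z = 2/11
  (0, 0) → z = 0
  (40/11, 0) → z = 240/11

s = 40/11, t = 0, maximum z = 240/11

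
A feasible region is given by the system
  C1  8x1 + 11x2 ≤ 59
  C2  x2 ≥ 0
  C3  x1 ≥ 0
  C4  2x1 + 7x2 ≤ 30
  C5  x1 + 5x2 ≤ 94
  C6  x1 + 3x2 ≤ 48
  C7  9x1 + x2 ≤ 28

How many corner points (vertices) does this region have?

Of the 21 pairwise boundary intersections, those satisfying every inequality are:
  (83/34, 61/17)
  (249/91, 307/91)
  (0, 0)
  (28/9, 0)
  (0, 30/7)

5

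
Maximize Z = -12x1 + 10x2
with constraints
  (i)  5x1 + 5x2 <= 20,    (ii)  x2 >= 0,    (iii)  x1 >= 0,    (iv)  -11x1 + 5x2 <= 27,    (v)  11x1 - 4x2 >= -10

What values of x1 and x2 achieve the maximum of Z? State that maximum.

Vertices and Z = -12x1 + 10x2:
  (4, 0) → Z = -48
  (2/5, 18/5) → Z = 156/5
  (0, 0) → Z = 0
  (0, 5/2) → Z = 25

x1 = 2/5, x2 = 18/5, maximum Z = 156/5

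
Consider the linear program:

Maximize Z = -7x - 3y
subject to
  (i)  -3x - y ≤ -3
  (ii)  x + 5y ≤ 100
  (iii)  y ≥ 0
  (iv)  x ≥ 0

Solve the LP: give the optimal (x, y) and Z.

x = 1, y = 0, maximum Z = -7

Vertices and Z = -7x - 3y:
  (1, 0) → Z = -7
  (0, 3) → Z = -9
  (100, 0) → Z = -700
  (0, 20) → Z = -60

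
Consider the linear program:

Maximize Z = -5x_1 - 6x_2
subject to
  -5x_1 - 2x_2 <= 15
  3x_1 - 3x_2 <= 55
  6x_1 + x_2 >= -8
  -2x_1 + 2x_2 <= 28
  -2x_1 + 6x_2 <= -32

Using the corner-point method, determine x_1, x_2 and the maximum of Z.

Vertices and Z = -5x_1 - 6x_2:
  (65/21, -320/21) → Z = 1595/21
  (-1/7, -50/7) → Z = 305/7
  (39/2, 7/6) → Z = -209/2
  (-8/19, -104/19) → Z = 664/19

x_1 = 65/21, x_2 = -320/21, maximum Z = 1595/21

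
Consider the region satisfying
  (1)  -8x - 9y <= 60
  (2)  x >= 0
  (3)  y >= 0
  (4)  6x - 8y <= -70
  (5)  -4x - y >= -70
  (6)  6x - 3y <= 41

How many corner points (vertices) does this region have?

Pairwise boundary intersections that survive every other constraint:
  (0, 35/4)
  (0, 70)
  (245/19, 350/19)

3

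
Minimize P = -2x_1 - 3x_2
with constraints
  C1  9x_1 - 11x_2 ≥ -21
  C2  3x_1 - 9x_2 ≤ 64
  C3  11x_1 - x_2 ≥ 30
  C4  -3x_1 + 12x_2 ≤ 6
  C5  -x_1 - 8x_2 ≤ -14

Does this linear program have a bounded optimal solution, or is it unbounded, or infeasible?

bounded optimum

Vertices and P = -2x_1 - 3x_2:
  (274/3, 70/3) → P = -758/3
  (58/3, -2/3) → P = -110/3
  (10/3, 4/3) → P = -32/3
The feasible region has finitely many vertices and no improving ray; the minimum is -758/3 at (274/3, 70/3).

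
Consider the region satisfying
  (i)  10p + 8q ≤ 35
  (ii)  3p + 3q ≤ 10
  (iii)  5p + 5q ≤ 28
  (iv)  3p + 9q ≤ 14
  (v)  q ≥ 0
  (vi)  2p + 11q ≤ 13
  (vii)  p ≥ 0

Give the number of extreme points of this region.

Pairwise boundary intersections that survive every other constraint:
  (8/3, 2/3)
  (10/3, 0)
  (37/15, 11/15)
  (0, 0)
  (0, 13/11)

5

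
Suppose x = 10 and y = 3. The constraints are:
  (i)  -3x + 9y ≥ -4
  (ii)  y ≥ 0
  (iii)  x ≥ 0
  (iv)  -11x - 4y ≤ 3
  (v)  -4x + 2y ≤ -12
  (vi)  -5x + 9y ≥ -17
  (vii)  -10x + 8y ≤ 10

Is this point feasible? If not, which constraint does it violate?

not feasible — violates (vi)

Constraint (vi): -5x + 9y = -23, which is not ≥ -17. All other constraints are satisfied.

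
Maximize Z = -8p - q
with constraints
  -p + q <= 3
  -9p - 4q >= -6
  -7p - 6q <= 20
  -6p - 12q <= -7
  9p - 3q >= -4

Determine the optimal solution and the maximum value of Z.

p = -3/14, q = 29/42, maximum Z = 43/42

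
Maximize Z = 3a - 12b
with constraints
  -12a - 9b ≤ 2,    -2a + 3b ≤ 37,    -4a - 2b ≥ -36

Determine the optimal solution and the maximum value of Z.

a = 82/3, b = -110/3, maximum Z = 522

Corner points and Z = 3a - 12b:
  (-113/18, 220/27) → Z = -2099/18
  (82/3, -110/3) → Z = 522
  (17/8, 55/4) → Z = -1269/8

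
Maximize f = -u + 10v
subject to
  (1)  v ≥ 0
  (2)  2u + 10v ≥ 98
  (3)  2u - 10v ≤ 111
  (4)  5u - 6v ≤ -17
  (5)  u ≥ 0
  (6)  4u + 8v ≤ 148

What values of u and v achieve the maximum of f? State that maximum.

Feasible corners and f = -u + 10v:
  (209/31, 262/31) → f = 2411/31
  (0, 49/5) → f = 98
  (47/4, 101/8) → f = 229/2
  (0, 37/2) → f = 185

u = 0, v = 37/2, maximum f = 185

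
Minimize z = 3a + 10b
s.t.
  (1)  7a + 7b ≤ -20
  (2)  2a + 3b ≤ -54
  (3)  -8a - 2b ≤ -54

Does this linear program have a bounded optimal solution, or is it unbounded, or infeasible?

unbounded

From the feasible point (318/7, -338/7), moving in the direction (7, -7) keeps every constraint satisfied while z decreases without bound.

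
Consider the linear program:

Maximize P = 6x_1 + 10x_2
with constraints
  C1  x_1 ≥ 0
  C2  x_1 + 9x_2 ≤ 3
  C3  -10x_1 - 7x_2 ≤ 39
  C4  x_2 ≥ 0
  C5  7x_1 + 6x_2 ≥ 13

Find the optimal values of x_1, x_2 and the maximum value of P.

The optimum lies where x_1 + 9x_2 = 3 and x_2 = 0.
Solving simultaneously gives x_1 = 3, x_2 = 0.

x_1 = 3, x_2 = 0, maximum P = 18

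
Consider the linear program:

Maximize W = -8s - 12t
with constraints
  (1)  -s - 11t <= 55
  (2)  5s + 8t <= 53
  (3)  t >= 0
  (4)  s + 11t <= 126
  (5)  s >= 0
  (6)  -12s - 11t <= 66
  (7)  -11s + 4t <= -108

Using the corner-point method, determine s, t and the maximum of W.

s = 108/11, t = 0, maximum W = -864/11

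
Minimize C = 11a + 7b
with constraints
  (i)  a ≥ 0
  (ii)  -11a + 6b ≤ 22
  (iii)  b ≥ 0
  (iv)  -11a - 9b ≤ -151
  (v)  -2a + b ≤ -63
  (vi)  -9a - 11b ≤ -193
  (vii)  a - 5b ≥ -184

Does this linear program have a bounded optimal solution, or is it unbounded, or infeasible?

Corner points and C = 11a + 7b:
  (63/2, 0) → C = 693/2
  (499/9, 431/9) → C = 8506/9
The feasible region has finitely many vertices and no improving ray; the minimum is 693/2 at (63/2, 0).

bounded optimum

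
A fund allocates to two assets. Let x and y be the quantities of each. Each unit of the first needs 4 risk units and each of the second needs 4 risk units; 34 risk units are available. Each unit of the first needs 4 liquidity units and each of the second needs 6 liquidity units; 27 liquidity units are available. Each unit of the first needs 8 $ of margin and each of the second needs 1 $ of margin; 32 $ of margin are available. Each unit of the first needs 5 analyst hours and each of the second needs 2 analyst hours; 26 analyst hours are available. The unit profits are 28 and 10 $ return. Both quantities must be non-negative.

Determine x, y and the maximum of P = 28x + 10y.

Feasible corners and P = 28x + 10y:
  (0, 0) → P = 0
  (0, 9/2) → P = 45
  (4, 0) → P = 112
  (15/4, 2) → P = 125

The binding constraints are 4x + 6y = 27 and 8x + y = 32.
Solving simultaneously gives x = 15/4, y = 2.

x = 15/4, y = 2, maximum P = 125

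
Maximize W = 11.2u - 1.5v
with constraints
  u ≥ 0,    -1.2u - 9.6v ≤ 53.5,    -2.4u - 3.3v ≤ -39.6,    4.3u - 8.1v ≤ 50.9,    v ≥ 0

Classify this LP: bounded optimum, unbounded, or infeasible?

unbounded

From the feasible point (0, 12), moving in the direction (8.1, 4.3) keeps every constraint satisfied while W increases without bound.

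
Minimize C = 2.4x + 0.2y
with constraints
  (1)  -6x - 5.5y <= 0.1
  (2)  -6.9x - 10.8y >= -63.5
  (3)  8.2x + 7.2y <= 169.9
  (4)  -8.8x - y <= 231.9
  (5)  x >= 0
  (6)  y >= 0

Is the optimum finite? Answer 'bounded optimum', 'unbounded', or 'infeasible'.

bounded optimum

Corner points and C = 2.4x + 0.2y:
  (0, 635/108) → C = 127/108
  (635/69, 0) → C = 508/23
  (0, 0) → C = 0
The feasible region has finitely many vertices and no improving ray; the minimum is 0 at (0, 0).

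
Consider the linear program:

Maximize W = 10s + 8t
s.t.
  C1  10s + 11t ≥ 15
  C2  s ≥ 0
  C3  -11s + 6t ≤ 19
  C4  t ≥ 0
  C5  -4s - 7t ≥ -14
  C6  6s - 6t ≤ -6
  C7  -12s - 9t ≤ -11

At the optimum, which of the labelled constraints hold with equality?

C5 and C6

Vertices and W = 10s + 8t:
  (0, 15/11) → W = 120/11
  (4/21, 25/21) → W = 80/7
  (0, 2) → W = 16
  (7/11, 18/11) → W = 214/11

The maximum is at (7/11, 18/11). Substituting into each constraint, equality holds for C5 and C6; the remaining constraints have slack.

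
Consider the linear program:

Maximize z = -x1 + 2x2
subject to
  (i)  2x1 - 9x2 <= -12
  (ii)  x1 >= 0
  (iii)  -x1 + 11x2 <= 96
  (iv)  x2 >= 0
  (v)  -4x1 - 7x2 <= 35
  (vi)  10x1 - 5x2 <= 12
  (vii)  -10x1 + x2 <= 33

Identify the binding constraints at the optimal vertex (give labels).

(ii) and (iii)

Corner points and z = -x1 + 2x2:
  (0, 4/3) → z = 8/3
  (21/10, 9/5) → z = 3/2
  (0, 96/11) → z = 192/11
  (204/35, 324/35) → z = 444/35

The maximum is at (0, 96/11). Substituting into each constraint, equality holds for (ii) and (iii); the remaining constraints have slack.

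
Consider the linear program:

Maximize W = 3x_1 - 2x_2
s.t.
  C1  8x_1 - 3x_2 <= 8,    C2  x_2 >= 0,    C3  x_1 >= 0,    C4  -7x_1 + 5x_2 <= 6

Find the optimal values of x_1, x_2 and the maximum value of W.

Feasible corners and W = 3x_1 - 2x_2:
  (1, 0) → W = 3
  (58/19, 104/19) → W = -34/19
  (0, 0) → W = 0
  (0, 6/5) → W = -12/5

x_1 = 1, x_2 = 0, maximum W = 3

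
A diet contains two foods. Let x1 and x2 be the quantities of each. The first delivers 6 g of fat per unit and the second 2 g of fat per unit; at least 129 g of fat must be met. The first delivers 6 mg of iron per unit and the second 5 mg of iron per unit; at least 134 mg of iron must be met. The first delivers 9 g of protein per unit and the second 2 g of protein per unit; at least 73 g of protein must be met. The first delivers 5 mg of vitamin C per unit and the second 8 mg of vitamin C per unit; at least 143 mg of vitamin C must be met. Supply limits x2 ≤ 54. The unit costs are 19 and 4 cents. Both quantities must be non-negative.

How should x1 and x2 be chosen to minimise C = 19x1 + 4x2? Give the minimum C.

x1 = 7/2, x2 = 54, minimum C = 565/2

Corner points and C = 19x1 + 4x2:
  (143/5, 0) → C = 2717/5
  (373/19, 213/38) → C = 7513/19
  (7/2, 54) → C = 565/2
The feasible region is unbounded (it extends along (1, 0)), but C strictly increases along every unbounded feasible direction, so there is no improving ray and the minimum is attained at a vertex.

The optimum lies where 6x1 + 2x2 = 129 and x2 = 54.
Solving simultaneously gives x1 = 7/2, x2 = 54.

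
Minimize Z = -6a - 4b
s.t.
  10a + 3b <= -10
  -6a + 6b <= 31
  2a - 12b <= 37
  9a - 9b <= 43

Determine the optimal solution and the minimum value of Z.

Extreme points and Z = -6a - 4b:
  (-51/26, 125/39) → Z = -41/39
  (-1/14, -65/21) → Z = 269/21
  (-99/10, -71/15) → Z = 235/3

a = -51/26, b = 125/39, minimum Z = -41/39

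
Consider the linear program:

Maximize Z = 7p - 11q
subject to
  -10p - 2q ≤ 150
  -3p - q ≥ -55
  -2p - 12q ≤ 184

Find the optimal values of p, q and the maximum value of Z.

Corner points and Z = 7p - 11q:
  (-65, 250) → Z = -3205
  (-358/29, -385/29) → Z = 1729/29
  (422/17, -331/17) → Z = 6595/17

The optimum lies where -3p - q = -55 and -2p - 12q = 184.
Solving simultaneously gives p = 422/17, q = -331/17.

p = 422/17, q = -331/17, maximum Z = 6595/17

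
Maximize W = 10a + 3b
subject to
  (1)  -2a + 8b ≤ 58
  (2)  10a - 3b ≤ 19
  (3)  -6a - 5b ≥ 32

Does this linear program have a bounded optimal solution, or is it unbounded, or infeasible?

Vertices and W = 10a + 3b:
  (-273/29, 142/29) → W = -2304/29
  (-1/68, -217/34) → W = -328/17
The feasible region has finitely many vertices and no improving ray; the maximum is -328/17 at (-1/68, -217/34).

bounded optimum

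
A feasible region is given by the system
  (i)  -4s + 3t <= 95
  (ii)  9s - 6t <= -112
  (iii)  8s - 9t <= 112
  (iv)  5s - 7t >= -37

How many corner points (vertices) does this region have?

Of the 6 pairwise boundary intersections, those satisfying every inequality are:
  (-397/4, -302/3)
  (-554/13, -327/13)
  (-560/11, -1904/33)
  (-562/33, -227/33)

4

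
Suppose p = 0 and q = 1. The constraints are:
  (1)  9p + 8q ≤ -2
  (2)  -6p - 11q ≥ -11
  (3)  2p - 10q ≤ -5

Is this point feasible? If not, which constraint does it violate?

not feasible — violates (1)

Constraint (1): 9p + 8q = 8, which is not ≤ -2. All other constraints are satisfied.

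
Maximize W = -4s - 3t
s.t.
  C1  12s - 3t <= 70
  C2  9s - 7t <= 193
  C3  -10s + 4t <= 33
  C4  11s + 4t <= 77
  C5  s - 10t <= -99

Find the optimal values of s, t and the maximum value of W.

Extreme points and W = -4s - 3t:
  (44/21, 1133/84) → W = -4103/84
  (11/16, 319/32) → W = -1045/32
  (187/57, 583/57) → W = -2497/57

The optimum lies where -10s + 4t = 33 and s - 10t = -99.
Solving simultaneously gives s = 11/16, t = 319/32.

s = 11/16, t = 319/32, maximum W = -1045/32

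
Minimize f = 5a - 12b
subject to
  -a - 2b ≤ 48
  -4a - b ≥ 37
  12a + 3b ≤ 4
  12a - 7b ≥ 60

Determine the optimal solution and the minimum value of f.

a = -199/40, b = -171/10, minimum f = 7213/40

Extreme points and f = 5a - 12b:
  (-26/7, -155/7) → f = 1730/7
  (-216/31, -636/31) → f = 6552/31
  (-199/40, -171/10) → f = 7213/40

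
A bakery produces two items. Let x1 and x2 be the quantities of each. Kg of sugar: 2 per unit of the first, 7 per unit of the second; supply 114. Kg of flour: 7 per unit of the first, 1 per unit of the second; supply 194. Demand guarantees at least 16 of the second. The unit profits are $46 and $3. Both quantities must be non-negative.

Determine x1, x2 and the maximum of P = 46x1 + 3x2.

Vertices and P = 46x1 + 3x2:
  (0, 114/7) → P = 342/7
  (0, 16) → P = 48
  (1, 16) → P = 94

At the optimal vertex, 2x1 + 7x2 = 114 and x2 = 16.
Solving simultaneously gives x1 = 1, x2 = 16.

x1 = 1, x2 = 16, maximum P = 94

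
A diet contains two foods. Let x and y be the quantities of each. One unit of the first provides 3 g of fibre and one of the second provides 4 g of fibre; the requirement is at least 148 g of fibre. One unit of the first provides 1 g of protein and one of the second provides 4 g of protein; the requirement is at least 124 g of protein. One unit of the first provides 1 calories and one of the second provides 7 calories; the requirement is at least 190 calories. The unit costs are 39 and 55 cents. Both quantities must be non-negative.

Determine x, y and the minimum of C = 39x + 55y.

x = 12, y = 28, minimum C = 2008

The feasible region is unbounded (it extends along (0, 1), (1, 0)), but C strictly increases along every unbounded feasible direction, so there is no improving ray and the minimum is attained at a vertex.

The binding constraints are 3x + 4y = 148 and x + 4y = 124.
Solving simultaneously gives x = 12, y = 28.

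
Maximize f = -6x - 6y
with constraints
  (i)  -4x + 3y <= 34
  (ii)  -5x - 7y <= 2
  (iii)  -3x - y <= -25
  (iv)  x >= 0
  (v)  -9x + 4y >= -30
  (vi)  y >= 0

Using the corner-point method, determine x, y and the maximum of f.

x = 130/21, y = 45/7, maximum f = -530/7

Corner points and f = -6x - 6y:
  (41/13, 202/13) → f = -1458/13
  (226/11, 426/11) → f = -3912/11
  (130/21, 45/7) → f = -530/7

At the optimal vertex, -3x - y = -25 and -9x + 4y = -30.
Solving simultaneously gives x = 130/21, y = 45/7.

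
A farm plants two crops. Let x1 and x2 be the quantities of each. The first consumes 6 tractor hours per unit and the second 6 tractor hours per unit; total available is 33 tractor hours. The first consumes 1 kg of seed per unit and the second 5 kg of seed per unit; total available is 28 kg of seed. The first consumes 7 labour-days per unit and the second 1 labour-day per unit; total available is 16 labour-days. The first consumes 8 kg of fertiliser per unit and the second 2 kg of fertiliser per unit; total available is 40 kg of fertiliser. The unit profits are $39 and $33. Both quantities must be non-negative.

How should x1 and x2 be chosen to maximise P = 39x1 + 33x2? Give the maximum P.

Vertices and P = 39x1 + 33x2:
  (0, 0) → P = 0
  (0, 11/2) → P = 363/2
  (16/7, 0) → P = 624/7
  (7/4, 15/4) → P = 192

At the optimal vertex, 6x1 + 6x2 = 33 and 7x1 + x2 = 16.
Solving simultaneously gives x1 = 7/4, x2 = 15/4.

x1 = 7/4, x2 = 15/4, maximum P = 192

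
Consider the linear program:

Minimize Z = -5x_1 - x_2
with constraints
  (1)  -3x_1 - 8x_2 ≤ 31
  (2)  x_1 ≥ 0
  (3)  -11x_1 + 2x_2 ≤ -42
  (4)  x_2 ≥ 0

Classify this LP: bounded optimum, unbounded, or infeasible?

unbounded

From the feasible point (42/11, 0), moving in the direction (1, 0) keeps every constraint satisfied while Z decreases without bound.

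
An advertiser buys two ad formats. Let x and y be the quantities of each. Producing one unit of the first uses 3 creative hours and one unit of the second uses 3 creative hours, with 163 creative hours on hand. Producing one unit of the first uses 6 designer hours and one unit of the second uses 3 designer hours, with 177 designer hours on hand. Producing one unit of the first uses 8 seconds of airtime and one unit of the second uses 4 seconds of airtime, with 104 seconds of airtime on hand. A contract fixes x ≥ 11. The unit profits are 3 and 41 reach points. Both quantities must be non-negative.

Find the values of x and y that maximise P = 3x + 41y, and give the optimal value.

Corner points and P = 3x + 41y:
  (13, 0) → P = 39
  (11, 0) → P = 33
  (11, 4) → P = 197

The optimum lies where 8x + 4y = 104 and x = 11.
Solving simultaneously gives x = 11, y = 4.

x = 11, y = 4, maximum P = 197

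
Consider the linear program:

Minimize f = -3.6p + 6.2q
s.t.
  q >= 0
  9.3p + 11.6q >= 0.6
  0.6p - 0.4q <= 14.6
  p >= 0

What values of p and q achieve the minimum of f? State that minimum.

Feasible corners and f = -3.6p + 6.2q:
  (2/31, 0) → f = -36/155
  (73/3, 0) → f = -438/5
  (0, 3/58) → f = 93/290
The feasible region is unbounded (it extends along (0, 1), (2, 3)), but f strictly increases along every unbounded feasible direction, so there is no improving ray and the minimum is attained at a vertex.

The optimum lies where q = 0 and 0.6p - 0.4q = 14.6.
Solving simultaneously gives p = 73/3, q = 0.

p = 73/3, q = 0, minimum f = -438/5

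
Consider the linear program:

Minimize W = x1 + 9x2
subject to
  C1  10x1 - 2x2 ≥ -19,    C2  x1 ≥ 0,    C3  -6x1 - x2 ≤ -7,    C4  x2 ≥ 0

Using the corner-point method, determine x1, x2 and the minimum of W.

Extreme points and W = x1 + 9x2:
  (0, 19/2) → W = 171/2
  (0, 7) → W = 63
  (7/6, 0) → W = 7/6
The feasible region is unbounded (it extends along (1, 5), (1, 0)), but W strictly increases along every unbounded feasible direction, so there is no improving ray and the minimum is attained at a vertex.

x1 = 7/6, x2 = 0, minimum W = 7/6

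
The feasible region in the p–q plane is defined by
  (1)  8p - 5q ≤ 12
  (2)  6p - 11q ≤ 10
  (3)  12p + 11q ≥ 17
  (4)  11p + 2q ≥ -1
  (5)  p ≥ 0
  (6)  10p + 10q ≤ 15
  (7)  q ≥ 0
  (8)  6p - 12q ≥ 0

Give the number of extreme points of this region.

4

Pairwise boundary intersections that survive every other constraint:
  (3/2, 0)
  (17/12, 0)
  (34/35, 17/35)
  (1, 1/2)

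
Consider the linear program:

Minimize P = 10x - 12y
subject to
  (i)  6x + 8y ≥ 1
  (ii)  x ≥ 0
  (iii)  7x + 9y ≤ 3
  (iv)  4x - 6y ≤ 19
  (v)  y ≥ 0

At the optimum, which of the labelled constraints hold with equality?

(ii) and (iii)

Extreme points and P = 10x - 12y:
  (0, 1/8) → P = -3/2
  (1/6, 0) → P = 5/3
  (0, 1/3) → P = -4
  (3/7, 0) → P = 30/7

The minimum is at (0, 1/3). Substituting into each constraint, equality holds for (ii) and (iii); the remaining constraints have slack.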